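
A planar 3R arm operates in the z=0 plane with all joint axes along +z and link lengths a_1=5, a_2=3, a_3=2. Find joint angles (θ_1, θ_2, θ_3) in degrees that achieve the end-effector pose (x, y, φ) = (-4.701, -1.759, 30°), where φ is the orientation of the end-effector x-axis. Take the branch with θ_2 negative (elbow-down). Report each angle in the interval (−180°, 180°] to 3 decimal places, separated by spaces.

wrist centre = target − a_3·(cos φ, sin φ) = (-6.4331, -2.7590)
cos θ_2 = (48.9962−5²−3²)/(2·5·3) = 0.4999; θ_2 = -60.0083° (elbow-down)
β = atan2(-2.7590,-6.4331) = -156.7865°; ψ = atan2(-2.5983,6.4996) = -21.7896°
θ_1 = β − ψ = -134.9969°
θ_3 = φ − θ_1 − θ_2 = -134.9947° (wrapped to (-180°,180°])

-134.997 -60.008 -134.995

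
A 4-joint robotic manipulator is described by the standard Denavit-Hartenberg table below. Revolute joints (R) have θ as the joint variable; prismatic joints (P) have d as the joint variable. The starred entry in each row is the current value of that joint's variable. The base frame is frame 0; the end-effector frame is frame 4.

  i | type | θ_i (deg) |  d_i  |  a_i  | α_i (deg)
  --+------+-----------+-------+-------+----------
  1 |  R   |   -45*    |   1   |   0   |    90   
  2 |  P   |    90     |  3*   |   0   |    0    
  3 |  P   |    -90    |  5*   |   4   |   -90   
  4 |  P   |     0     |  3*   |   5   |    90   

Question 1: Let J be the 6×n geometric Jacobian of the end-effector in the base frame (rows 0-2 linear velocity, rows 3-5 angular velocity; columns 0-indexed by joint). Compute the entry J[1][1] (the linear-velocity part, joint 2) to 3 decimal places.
-0.707

prismatic axis z_1 = (-0.7071,-0.7071,0.0000)
J_v[:, 1] = z_1; J_ω[:, 1] = (0,0,0)
entry J[1][1] = -0.7071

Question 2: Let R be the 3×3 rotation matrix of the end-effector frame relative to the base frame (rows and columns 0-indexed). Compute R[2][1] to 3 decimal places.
End-effector y-axis (col 1 of R) = (0.0000,0.0000,1.0000)
R[2][1] = 1.0000

1.000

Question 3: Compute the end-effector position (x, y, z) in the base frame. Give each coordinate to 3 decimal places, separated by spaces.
0.707 -12.021 4.000

after link 1: o_1 = (0.0000, 0.0000, 1.0000)
after link 2: o_2 = (-2.1213, -2.1213, 1.0000)
after link 3: o_3 = (-2.8284, -8.4853, 1.0000)
after link 4: o_4 = (0.7071, -12.0208, 4.0000)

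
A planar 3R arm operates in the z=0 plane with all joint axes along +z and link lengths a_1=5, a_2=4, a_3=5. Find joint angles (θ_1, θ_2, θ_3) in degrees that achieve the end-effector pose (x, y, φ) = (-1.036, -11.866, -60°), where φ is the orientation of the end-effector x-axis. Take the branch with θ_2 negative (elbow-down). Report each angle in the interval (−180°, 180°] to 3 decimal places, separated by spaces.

wrist centre = target − a_3·(cos φ, sin φ) = (-3.5360, -7.5359)
cos θ_2 = (69.2927−5²−4²)/(2·5·4) = 0.7073; θ_2 = -44.9830° (elbow-down)
β = atan2(-7.5359,-3.5360) = -115.1370°; ψ = atan2(-2.8276,7.8293) = -19.8575°
θ_1 = β − ψ = -95.2795°
θ_3 = φ − θ_1 − θ_2 = 80.2625° (wrapped to (-180°,180°])

-95.280 -44.983 80.263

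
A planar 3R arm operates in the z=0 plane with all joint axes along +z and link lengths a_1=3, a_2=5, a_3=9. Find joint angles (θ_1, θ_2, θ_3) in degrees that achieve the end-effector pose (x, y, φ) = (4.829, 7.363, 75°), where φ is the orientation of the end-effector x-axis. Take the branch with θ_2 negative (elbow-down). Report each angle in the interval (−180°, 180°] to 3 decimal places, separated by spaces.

wrist centre = target − a_3·(cos φ, sin φ) = (2.4996, -1.3303)
cos θ_2 = (8.0179−3²−5²)/(2·3·5) = -0.8661; θ_2 = -150.0050° (elbow-down)
β = atan2(-1.3303,2.4996) = -28.0224°; ψ = atan2(-2.4996,-1.3303) = -118.0227°
θ_1 = β − ψ = 90.0003°
θ_3 = φ − θ_1 − θ_2 = 135.0047° (wrapped to (-180°,180°])

90.000 -150.005 135.005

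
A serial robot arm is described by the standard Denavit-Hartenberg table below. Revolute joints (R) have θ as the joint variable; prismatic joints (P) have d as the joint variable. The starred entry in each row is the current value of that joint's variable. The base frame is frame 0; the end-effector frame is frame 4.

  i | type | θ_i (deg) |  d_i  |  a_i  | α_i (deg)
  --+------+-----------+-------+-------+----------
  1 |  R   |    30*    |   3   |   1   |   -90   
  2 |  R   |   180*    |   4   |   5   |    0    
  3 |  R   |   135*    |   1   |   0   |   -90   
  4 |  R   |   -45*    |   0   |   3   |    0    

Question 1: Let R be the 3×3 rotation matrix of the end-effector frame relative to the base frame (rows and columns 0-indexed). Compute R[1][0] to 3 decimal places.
0.862

End-effector x-axis (col 0 of R) = (0.0795,0.8624,0.5000)
R[1][0] = 0.8624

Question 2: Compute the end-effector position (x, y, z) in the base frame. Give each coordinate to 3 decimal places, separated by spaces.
-5.726 4.917 4.500

after link 1: o_1 = (0.8660, 0.5000, 3.0000)
after link 2: o_2 = (-5.4641, 1.4641, 3.0000)
after link 3: o_3 = (-5.9641, 2.3301, 3.0000)
after link 4: o_4 = (-5.7257, 4.9172, 4.5000)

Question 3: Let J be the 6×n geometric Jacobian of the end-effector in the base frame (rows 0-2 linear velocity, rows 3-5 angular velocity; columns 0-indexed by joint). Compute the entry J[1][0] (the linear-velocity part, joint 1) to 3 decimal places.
axis z_0 = ẑ; lever o_n−o_0 = (-5.7257,4.9172,4.5000)
cross product → J_v[:, 0] = (-4.9172,-5.7257,0.0000)
J_ω[:, 0] = z_0
entry J[1][0] = -5.7257

-5.726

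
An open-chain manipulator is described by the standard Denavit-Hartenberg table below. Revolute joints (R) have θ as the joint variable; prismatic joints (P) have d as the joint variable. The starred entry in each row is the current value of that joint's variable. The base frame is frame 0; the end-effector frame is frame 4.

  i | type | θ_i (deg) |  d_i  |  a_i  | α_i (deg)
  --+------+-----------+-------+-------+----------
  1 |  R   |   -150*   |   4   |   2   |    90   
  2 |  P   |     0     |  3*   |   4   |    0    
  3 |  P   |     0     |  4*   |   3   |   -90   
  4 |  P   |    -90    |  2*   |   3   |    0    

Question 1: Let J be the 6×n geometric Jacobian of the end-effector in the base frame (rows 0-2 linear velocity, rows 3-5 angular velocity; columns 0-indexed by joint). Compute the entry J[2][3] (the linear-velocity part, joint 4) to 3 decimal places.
1.000

prismatic axis z_3 = (0.0000,0.0000,1.0000)
J_v[:, 3] = z_3; J_ω[:, 3] = (0,0,0)
entry J[2][3] = 1.0000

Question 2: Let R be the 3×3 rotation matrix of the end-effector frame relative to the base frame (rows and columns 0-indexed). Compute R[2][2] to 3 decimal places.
1.000

End-effector z-axis (col 2 of R) = (0.0000,0.0000,1.0000)
R[2][2] = 1.0000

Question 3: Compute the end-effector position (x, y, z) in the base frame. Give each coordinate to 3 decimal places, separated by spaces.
after link 1: o_1 = (-1.7321, -1.0000, 4.0000)
after link 2: o_2 = (-6.6962, -0.4019, 4.0000)
after link 3: o_3 = (-11.2942, 1.5622, 4.0000)
after link 4: o_4 = (-12.7942, 4.1603, 6.0000)

-12.794 4.160 6.000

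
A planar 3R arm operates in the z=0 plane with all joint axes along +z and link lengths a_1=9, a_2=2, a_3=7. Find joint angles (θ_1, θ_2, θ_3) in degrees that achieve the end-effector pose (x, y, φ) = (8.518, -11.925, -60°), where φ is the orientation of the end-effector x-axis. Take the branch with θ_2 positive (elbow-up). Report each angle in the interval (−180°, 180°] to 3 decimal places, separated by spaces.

wrist centre = target − a_3·(cos φ, sin φ) = (5.0180, -5.8628)
cos θ_2 = (59.5530−9²−2²)/(2·9·2) = -0.7069; θ_2 = 134.9801° (elbow-up)
β = atan2(-5.8628,5.0180) = -49.4397°; ψ = atan2(1.4147,7.5863) = 10.5633°
θ_1 = β − ψ = -60.0030°
θ_3 = φ − θ_1 − θ_2 = -134.9771° (wrapped to (-180°,180°])

-60.003 134.980 -134.977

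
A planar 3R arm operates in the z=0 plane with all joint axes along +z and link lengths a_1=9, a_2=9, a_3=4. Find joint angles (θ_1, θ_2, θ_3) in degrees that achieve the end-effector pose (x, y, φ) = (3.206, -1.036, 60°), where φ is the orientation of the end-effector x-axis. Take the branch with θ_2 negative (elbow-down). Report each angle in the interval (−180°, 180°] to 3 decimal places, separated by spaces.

wrist centre = target − a_3·(cos φ, sin φ) = (1.2060, -4.5001)
cos θ_2 = (21.7054−9²−9²)/(2·9·9) = -0.8660; θ_2 = -149.9990° (elbow-down)
β = atan2(-4.5001,1.2060) = -74.9976°; ψ = atan2(-4.5001,1.2059) = -74.9995°
θ_1 = β − ψ = 0.0019°
θ_3 = φ − θ_1 − θ_2 = -150.0029° (wrapped to (-180°,180°])

0.002 -149.999 -150.003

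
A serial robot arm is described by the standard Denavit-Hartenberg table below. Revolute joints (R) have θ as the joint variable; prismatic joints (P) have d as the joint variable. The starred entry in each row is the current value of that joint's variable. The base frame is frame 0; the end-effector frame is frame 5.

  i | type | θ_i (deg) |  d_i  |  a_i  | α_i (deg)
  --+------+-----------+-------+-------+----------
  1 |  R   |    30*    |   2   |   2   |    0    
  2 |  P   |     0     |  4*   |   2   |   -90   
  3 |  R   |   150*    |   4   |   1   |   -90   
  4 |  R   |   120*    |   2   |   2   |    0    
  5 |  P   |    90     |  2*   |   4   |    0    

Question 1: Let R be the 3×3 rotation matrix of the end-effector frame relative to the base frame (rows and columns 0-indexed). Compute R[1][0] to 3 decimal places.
0.808

End-effector x-axis (col 0 of R) = (0.3995,0.8080,0.4330)
R[1][0] = 0.8080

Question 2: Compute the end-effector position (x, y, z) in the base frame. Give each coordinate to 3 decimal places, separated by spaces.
after link 1: o_1 = (1.7321, 1.0000, 2.0000)
after link 2: o_2 = (3.4641, 2.0000, 6.0000)
after link 3: o_3 = (0.7141, 5.0311, 5.5000)
after link 4: o_4 = (1.4641, 3.4641, 7.7321)
after link 5: o_5 = (2.1962, 6.1962, 11.1962)

2.196 6.196 11.196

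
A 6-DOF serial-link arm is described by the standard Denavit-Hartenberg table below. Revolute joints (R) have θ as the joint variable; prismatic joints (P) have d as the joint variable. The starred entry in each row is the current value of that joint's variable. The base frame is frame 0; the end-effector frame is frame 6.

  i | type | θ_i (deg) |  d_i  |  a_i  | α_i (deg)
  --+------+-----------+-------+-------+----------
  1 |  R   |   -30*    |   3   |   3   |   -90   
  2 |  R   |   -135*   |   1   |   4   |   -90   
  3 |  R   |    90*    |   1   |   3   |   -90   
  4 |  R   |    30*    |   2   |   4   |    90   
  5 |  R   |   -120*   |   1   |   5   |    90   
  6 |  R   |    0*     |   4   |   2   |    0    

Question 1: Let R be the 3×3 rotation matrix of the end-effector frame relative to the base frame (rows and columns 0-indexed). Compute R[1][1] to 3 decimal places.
-0.739

End-effector y-axis (col 1 of R) = (0.2803,-0.7392,0.6124)
R[1][1] = -0.7392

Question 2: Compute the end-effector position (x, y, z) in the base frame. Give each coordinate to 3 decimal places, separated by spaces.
after link 1: o_1 = (2.5981, -1.5000, 3.0000)
after link 2: o_2 = (0.6486, 0.7802, 5.8284)
after link 3: o_3 = (-0.2390, -2.1714, 6.5355)
after link 4: o_4 = (-1.9711, -5.1714, 3.7071)
after link 5: o_5 = (-2.4944, -2.9466, 8.2652)
after link 6: o_6 = (0.9695, -0.4824, 9.6541)

0.970 -0.482 9.654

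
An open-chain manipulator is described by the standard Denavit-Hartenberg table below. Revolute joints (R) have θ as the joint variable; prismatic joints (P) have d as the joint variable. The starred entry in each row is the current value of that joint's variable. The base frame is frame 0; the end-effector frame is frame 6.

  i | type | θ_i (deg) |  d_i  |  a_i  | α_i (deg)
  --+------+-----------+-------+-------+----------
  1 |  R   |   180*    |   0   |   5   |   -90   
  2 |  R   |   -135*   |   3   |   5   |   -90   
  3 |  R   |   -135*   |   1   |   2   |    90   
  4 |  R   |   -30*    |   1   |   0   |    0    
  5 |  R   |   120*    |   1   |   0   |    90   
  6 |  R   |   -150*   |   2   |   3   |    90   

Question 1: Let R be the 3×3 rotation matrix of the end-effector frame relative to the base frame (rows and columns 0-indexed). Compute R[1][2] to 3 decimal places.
0.612

End-effector z-axis (col 2 of R) = (-0.0795,0.6124,-0.7866)
R[1][2] = 0.6124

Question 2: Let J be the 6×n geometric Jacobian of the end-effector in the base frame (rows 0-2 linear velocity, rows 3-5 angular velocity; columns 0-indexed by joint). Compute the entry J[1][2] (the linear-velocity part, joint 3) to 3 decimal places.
-3.182

axis z_2 = (-0.7071,0.0000,0.7071); lever o_n−o_2 = (-1.1200,-2.4749,-3.3800)
cross product → J_v[:, 2] = (1.7500,-3.1820,1.7500)
J_ω[:, 2] = z_2
entry J[1][2] = -3.1820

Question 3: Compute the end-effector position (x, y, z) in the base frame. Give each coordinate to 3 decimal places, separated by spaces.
after link 1: o_1 = (-5.0000, 0.0000, 0.0000)
after link 2: o_2 = (-1.4645, -3.0000, 3.5355)
after link 3: o_3 = (-3.1716, -4.4142, 3.2426)
after link 4: o_4 = (-3.6716, -3.7071, 2.7426)
after link 5: o_5 = (-4.1716, -3.0000, 2.2426)
after link 6: o_6 = (-2.5845, -5.4749, 0.1555)

-2.584 -5.475 0.156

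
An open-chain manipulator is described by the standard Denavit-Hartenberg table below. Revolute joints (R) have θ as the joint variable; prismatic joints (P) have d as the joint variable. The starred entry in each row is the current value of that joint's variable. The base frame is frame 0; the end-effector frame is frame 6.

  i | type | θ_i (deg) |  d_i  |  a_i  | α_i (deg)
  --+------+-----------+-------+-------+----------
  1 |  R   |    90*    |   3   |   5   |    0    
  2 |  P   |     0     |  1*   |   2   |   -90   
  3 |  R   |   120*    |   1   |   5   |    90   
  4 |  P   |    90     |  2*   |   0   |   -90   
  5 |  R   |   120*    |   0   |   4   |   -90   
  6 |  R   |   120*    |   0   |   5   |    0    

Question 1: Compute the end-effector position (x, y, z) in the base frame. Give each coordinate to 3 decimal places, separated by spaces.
after link 1: o_1 = (0.0000, 5.0000, 3.0000)
after link 2: o_2 = (0.0000, 7.0000, 4.0000)
after link 3: o_3 = (-1.0000, 4.5000, -0.3301)
after link 4: o_4 = (-1.0000, 6.2321, -1.3301)
after link 5: o_5 = (1.0000, 3.2321, 0.4019)
after link 6: o_6 = (-0.2500, 2.9420, -4.4306)

-0.250 2.942 -4.431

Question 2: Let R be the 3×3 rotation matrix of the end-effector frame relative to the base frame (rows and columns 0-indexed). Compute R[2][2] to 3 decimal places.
End-effector z-axis (col 2 of R) = (0.8660,0.4330,-0.2500)
R[2][2] = -0.2500

-0.250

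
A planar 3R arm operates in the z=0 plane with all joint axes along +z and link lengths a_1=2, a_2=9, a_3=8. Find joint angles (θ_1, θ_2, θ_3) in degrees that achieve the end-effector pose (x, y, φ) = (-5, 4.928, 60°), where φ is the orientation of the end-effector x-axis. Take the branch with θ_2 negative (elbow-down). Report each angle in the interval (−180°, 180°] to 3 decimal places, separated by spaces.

wrist centre = target − a_3·(cos φ, sin φ) = (-9.0000, -2.0002)
cos θ_2 = (85.0008−2²−9²)/(2·2·9) = 0.0000; θ_2 = -89.9987° (elbow-down)
β = atan2(-2.0002,-9.0000) = -167.4700°; ψ = atan2(-9.0000,2.0002) = -77.4700°
θ_1 = β − ψ = -90.0000°
θ_3 = φ − θ_1 − θ_2 = -120.0013° (wrapped to (-180°,180°])

-90.000 -89.999 -120.001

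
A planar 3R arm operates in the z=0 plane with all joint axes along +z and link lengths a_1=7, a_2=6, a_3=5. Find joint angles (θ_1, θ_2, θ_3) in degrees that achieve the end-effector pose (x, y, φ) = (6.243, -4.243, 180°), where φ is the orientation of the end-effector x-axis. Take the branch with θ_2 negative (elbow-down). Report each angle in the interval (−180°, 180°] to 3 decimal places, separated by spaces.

-0.006 -44.989 -135.005

wrist centre = target − a_3·(cos φ, sin φ) = (11.2430, -4.2430)
cos θ_2 = (144.4081−7²−6²)/(2·7·6) = 0.7072; θ_2 = -44.9893° (elbow-down)
β = atan2(-4.2430,11.2430) = -20.6760°; ψ = atan2(-4.2418,11.2434) = -20.6701°
θ_1 = β − ψ = -0.0059°
θ_3 = φ − θ_1 − θ_2 = -135.0049° (wrapped to (-180°,180°])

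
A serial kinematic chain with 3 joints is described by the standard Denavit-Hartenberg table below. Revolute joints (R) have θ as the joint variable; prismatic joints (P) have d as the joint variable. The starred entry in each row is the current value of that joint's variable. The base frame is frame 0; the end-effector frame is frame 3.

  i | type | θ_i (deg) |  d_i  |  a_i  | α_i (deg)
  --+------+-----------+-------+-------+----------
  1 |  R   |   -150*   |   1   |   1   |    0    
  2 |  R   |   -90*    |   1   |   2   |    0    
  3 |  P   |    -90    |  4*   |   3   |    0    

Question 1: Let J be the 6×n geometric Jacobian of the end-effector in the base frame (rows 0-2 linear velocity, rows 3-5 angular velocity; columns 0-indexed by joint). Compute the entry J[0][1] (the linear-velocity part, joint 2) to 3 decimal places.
-3.232

axis z_1 = (0.0000,0.0000,1.0000); lever o_n−o_1 = (1.5981,3.2321,5.0000)
cross product → J_v[:, 1] = (-3.2321,1.5981,0.0000)
J_ω[:, 1] = z_1
entry J[0][1] = -3.2321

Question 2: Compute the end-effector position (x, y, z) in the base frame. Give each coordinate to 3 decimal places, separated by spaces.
0.732 2.732 6.000

after link 1: o_1 = (-0.8660, -0.5000, 1.0000)
after link 2: o_2 = (-1.8660, 1.2321, 2.0000)
after link 3: o_3 = (0.7321, 2.7321, 6.0000)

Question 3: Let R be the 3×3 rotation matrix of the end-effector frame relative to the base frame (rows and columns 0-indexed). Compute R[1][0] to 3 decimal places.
0.500

End-effector x-axis (col 0 of R) = (0.8660,0.5000,0.0000)
R[1][0] = 0.5000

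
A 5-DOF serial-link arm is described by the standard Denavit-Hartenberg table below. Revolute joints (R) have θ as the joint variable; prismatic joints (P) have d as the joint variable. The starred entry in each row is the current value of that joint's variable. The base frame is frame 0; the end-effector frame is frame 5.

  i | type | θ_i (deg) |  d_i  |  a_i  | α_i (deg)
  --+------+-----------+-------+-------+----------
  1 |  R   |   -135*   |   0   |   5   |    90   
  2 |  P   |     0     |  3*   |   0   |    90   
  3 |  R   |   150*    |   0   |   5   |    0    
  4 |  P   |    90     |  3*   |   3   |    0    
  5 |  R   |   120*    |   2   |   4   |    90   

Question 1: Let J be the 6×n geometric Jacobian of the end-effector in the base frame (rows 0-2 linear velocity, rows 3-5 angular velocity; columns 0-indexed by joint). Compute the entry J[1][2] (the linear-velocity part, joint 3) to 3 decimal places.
-1.363

axis z_2 = (-0.0000,0.0000,-1.0000); lever o_n−o_2 = (1.3634,1.2247,-5.0000)
cross product → J_v[:, 2] = (1.2247,-1.3634,-0.0000)
J_ω[:, 2] = z_2
entry J[1][2] = -1.3634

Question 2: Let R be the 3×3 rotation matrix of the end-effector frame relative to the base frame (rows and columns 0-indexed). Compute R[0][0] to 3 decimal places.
End-effector x-axis (col 0 of R) = (-0.7071,-0.7071,-0.0000)
R[0][0] = -0.7071

-0.707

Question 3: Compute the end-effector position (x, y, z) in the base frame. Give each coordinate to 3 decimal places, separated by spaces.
after link 1: o_1 = (-3.5355, -3.5355, 0.0000)
after link 2: o_2 = (-5.6569, -1.4142, 0.0000)
after link 3: o_3 = (-4.3628, 3.4154, 0.0000)
after link 4: o_4 = (-1.4650, 2.6390, -3.0000)
after link 5: o_5 = (-4.2934, -0.1895, -5.0000)

-4.293 -0.189 -5.000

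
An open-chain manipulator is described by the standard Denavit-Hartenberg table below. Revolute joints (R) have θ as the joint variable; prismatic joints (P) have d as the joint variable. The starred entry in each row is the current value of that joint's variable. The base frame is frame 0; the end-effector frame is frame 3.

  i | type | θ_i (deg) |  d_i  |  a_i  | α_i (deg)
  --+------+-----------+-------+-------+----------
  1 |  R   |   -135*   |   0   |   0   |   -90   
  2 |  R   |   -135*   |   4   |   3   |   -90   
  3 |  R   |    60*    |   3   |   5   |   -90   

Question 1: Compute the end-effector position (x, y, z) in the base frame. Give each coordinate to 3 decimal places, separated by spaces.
after link 1: o_1 = (0.0000, 0.0000, 0.0000)
after link 2: o_2 = (4.3284, -1.3284, 2.1213)
after link 3: o_3 = (1.0166, 1.4834, 6.0104)

1.017 1.483 6.010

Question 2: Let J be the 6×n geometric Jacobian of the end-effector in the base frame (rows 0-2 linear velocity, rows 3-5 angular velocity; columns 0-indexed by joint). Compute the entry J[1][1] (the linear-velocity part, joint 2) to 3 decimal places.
axis z_1 = (0.7071,-0.7071,0.0000); lever o_n−o_1 = (1.0166,1.4834,6.0104)
cross product → J_v[:, 1] = (-4.2500,-4.2500,1.7678)
J_ω[:, 1] = z_1
entry J[1][1] = -4.2500

-4.250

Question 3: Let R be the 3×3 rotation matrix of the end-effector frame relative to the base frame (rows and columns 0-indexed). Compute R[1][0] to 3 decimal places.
0.862

End-effector x-axis (col 0 of R) = (-0.3624,0.8624,0.3536)
R[1][0] = 0.8624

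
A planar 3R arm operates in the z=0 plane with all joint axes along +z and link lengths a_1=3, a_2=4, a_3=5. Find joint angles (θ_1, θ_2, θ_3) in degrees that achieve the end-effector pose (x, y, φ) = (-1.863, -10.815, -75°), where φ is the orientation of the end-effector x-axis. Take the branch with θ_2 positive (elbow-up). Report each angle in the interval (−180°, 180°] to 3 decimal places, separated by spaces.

wrist centre = target − a_3·(cos φ, sin φ) = (-3.1571, -5.9854)
cos θ_2 = (45.7919−3²−4²)/(2·3·4) = 0.8663; θ_2 = 29.9651° (elbow-up)
β = atan2(-5.9854,-3.1571) = -117.8102°; ψ = atan2(1.9979,6.4653) = 17.1720°
θ_1 = β − ψ = -134.9822°
θ_3 = φ − θ_1 − θ_2 = 30.0171° (wrapped to (-180°,180°])

-134.982 29.965 30.017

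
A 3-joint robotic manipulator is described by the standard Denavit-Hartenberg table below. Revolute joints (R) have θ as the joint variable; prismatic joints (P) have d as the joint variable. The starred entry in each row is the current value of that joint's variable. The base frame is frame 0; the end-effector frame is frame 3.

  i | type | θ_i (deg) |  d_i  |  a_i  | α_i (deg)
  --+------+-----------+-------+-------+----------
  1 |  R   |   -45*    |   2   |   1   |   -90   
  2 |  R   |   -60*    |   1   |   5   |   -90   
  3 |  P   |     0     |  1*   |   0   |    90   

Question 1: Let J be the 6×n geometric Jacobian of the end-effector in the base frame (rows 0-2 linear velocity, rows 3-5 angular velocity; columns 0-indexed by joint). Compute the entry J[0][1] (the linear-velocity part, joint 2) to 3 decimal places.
axis z_1 = (0.7071,0.7071,0.0000); lever o_n−o_1 = (3.0872,-1.6730,3.8301)
cross product → J_v[:, 1] = (2.7083,-2.7083,-3.3660)
J_ω[:, 1] = z_1
entry J[0][1] = 2.7083

2.708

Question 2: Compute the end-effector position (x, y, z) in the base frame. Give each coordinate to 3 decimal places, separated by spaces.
3.794 -2.380 5.830

after link 1: o_1 = (0.7071, -0.7071, 2.0000)
after link 2: o_2 = (3.1820, -1.7678, 6.3301)
after link 3: o_3 = (3.7944, -2.3801, 5.8301)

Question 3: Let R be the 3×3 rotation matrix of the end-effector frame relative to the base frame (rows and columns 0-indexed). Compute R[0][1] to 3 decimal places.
End-effector y-axis (col 1 of R) = (0.6124,-0.6124,-0.5000)
R[0][1] = 0.6124

0.612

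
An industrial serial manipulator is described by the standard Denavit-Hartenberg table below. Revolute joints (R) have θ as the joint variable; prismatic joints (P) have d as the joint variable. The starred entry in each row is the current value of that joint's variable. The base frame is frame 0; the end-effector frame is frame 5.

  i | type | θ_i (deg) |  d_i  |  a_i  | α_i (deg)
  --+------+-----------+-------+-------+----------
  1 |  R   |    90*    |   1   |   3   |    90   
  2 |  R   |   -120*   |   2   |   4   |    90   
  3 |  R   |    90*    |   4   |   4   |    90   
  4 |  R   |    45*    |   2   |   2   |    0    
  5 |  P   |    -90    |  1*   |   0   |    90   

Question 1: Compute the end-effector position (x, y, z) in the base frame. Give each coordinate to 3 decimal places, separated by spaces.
after link 1: o_1 = (0.0000, 3.0000, 1.0000)
after link 2: o_2 = (2.0000, 1.0000, -2.4641)
after link 3: o_3 = (6.0000, -2.4641, -0.4641)
after link 4: o_4 = (7.4142, -4.6888, -1.4890)
after link 5: o_5 = (7.4142, -5.1888, -2.3551)

7.414 -5.189 -2.355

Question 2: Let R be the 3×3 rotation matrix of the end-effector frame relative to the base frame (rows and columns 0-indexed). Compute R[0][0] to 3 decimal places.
End-effector x-axis (col 0 of R) = (0.7071,0.6124,-0.3536)
R[0][0] = 0.7071

0.707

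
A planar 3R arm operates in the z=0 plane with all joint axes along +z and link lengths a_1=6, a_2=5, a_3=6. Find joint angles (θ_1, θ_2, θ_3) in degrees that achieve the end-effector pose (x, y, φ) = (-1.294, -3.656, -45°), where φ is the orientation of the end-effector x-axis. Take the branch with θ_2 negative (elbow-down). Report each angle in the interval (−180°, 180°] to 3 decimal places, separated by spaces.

wrist centre = target − a_3·(cos φ, sin φ) = (-5.5366, 0.5866)
cos θ_2 = (30.9985−6²−5²)/(2·6·5) = -0.5000; θ_2 = -120.0016° (elbow-down)
β = atan2(0.5866,-5.5366) = 173.9517°; ψ = atan2(-4.3301,3.4999) = -51.0522°
θ_1 = β − ψ = 225.0040°
θ_3 = φ − θ_1 − θ_2 = -150.0024° (wrapped to (-180°,180°])

-134.996 -120.002 -150.002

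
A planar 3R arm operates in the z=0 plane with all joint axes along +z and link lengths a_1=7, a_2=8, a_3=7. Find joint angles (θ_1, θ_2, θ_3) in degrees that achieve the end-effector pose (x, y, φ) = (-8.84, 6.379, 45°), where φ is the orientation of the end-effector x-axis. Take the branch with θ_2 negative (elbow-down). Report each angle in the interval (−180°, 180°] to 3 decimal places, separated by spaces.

wrist centre = target − a_3·(cos φ, sin φ) = (-13.7897, 1.4293)
cos θ_2 = (192.1999−7²−8²)/(2·7·8) = 0.7071; θ_2 = -44.9972° (elbow-down)
β = atan2(1.4293,-13.7897) = 174.0826°; ψ = atan2(-5.6566,12.6571) = -24.0802°
θ_1 = β − ψ = 198.1629°
θ_3 = φ − θ_1 − θ_2 = -108.1657° (wrapped to (-180°,180°])

-161.837 -44.997 -108.166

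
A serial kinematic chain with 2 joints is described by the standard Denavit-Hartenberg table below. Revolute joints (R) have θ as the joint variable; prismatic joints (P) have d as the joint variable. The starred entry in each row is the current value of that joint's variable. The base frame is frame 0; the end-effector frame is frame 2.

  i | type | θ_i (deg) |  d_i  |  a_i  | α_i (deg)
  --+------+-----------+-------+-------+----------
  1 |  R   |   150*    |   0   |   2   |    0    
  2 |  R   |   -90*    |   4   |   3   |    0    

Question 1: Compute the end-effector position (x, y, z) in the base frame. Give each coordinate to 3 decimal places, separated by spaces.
-0.232 3.598 4.000

after link 1: o_1 = (-1.7321, 1.0000, 0.0000)
after link 2: o_2 = (-0.2321, 3.5981, 4.0000)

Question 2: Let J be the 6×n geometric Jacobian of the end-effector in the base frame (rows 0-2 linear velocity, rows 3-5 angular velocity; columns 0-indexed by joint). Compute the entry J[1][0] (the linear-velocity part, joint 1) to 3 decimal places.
axis z_0 = ẑ; lever o_n−o_0 = (-0.2321,3.5981,4.0000)
cross product → J_v[:, 0] = (-3.5981,-0.2321,0.0000)
J_ω[:, 0] = z_0
entry J[1][0] = -0.2321

-0.232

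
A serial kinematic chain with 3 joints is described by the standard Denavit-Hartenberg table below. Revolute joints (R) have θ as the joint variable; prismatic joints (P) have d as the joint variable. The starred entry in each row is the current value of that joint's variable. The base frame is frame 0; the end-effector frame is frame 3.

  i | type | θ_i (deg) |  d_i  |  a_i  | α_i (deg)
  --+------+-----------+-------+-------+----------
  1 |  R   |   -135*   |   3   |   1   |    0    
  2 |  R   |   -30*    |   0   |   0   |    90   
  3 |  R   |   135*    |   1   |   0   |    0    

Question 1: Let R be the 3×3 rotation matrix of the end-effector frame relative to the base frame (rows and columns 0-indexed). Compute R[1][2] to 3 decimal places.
End-effector z-axis (col 2 of R) = (-0.2588,0.9659,0.0000)
R[1][2] = 0.9659

0.966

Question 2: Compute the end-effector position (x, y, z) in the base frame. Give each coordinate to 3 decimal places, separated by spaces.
-0.966 0.259 3.000

after link 1: o_1 = (-0.7071, -0.7071, 3.0000)
after link 2: o_2 = (-0.7071, -0.7071, 3.0000)
after link 3: o_3 = (-0.9659, 0.2588, 3.0000)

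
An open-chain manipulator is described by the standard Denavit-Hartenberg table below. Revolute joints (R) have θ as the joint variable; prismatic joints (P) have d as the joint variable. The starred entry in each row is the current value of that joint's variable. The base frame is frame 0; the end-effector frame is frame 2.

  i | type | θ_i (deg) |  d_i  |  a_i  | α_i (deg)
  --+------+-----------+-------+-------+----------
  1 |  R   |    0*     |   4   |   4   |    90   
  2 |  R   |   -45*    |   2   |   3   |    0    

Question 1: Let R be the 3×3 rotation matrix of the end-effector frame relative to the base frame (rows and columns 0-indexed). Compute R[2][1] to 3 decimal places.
End-effector y-axis (col 1 of R) = (0.7071,0.0000,0.7071)
R[2][1] = 0.7071

0.707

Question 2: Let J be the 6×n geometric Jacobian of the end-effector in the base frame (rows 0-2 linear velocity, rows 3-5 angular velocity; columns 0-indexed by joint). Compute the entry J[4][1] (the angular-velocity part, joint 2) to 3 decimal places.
-1.000

axis z_1 = (0.0000,-1.0000,0.0000); lever o_n−o_1 = (2.1213,-2.0000,-2.1213)
cross product → J_v[:, 1] = (2.1213,0.0000,2.1213)
J_ω[:, 1] = z_1
entry J[4][1] = -1.0000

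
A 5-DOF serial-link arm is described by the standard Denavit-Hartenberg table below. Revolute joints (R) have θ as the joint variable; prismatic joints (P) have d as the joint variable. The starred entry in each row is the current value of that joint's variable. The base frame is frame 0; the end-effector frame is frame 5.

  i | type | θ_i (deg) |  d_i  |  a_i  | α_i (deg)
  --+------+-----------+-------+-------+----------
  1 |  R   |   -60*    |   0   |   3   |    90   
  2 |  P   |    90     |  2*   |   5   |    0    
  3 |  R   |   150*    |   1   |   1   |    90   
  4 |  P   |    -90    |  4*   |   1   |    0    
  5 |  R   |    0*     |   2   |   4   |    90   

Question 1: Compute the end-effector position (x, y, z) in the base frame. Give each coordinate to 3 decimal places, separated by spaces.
0.384 3.335 7.134

after link 1: o_1 = (1.5000, -2.5981, 0.0000)
after link 2: o_2 = (-0.2321, -3.5981, 5.0000)
after link 3: o_3 = (-1.3481, -3.6651, 4.1340)
after link 4: o_4 = (-2.2141, -0.1651, 6.1340)
after link 5: o_5 = (0.3840, 3.3349, 7.1340)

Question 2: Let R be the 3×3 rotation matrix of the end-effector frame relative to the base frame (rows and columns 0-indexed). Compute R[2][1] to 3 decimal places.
0.500

End-effector y-axis (col 1 of R) = (-0.4330,0.7500,0.5000)
R[2][1] = 0.5000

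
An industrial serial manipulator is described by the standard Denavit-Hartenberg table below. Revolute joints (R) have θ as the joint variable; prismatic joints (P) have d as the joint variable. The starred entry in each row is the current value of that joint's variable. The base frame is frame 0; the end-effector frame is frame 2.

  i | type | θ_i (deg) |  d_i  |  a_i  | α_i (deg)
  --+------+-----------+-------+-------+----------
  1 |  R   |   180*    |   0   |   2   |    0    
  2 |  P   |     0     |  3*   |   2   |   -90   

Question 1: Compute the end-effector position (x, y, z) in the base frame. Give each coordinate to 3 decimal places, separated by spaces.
after link 1: o_1 = (-2.0000, 0.0000, 0.0000)
after link 2: o_2 = (-4.0000, 0.0000, 3.0000)

-4.000 0.000 3.000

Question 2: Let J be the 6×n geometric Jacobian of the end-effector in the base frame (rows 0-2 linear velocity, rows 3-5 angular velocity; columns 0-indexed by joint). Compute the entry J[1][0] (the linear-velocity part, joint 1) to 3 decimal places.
axis z_0 = ẑ; lever o_n−o_0 = (-4.0000,0.0000,3.0000)
cross product → J_v[:, 0] = (-0.0000,-4.0000,0.0000)
J_ω[:, 0] = z_0
entry J[1][0] = -4.0000

-4.000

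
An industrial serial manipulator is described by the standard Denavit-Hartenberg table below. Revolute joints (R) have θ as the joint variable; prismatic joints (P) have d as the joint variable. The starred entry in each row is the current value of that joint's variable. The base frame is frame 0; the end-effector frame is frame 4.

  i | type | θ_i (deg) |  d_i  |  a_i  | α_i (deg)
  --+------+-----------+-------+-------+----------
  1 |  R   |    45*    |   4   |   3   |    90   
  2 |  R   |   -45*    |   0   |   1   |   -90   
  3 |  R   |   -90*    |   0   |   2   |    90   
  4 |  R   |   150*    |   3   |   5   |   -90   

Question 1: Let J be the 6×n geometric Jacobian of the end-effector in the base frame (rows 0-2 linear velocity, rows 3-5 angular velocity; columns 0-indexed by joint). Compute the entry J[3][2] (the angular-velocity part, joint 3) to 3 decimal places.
axis z_2 = (0.5000,0.5000,0.7071); lever o_n−o_2 = (-1.8976,1.3976,3.8891)
cross product → J_v[:, 2] = (0.9563,-3.2864,1.6476)
J_ω[:, 2] = z_2
entry J[3][2] = 0.5000

0.500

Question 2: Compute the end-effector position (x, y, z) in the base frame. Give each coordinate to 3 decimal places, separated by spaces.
0.724 4.019 7.182

after link 1: o_1 = (2.1213, 2.1213, 4.0000)
after link 2: o_2 = (2.6213, 2.6213, 3.2929)
after link 3: o_3 = (4.0355, 1.2071, 3.2929)
after link 4: o_4 = (0.7237, 4.0190, 7.1820)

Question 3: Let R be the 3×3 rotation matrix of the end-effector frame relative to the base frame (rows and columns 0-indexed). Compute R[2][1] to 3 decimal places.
End-effector y-axis (col 1 of R) = (0.5000,0.5000,-0.7071)
R[2][1] = -0.7071

-0.707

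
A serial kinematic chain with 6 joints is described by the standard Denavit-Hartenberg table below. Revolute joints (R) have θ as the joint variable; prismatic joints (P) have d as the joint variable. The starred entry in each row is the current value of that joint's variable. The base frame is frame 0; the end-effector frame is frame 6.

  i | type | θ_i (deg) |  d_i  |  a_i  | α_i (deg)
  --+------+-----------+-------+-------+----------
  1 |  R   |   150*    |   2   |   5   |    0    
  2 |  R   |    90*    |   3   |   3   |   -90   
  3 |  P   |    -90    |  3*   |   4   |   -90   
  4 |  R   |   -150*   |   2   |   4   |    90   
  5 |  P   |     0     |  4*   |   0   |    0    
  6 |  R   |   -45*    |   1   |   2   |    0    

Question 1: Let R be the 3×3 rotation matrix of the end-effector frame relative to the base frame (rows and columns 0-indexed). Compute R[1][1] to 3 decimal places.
End-effector y-axis (col 1 of R) = (-0.0474,-0.7891,-0.6124)
R[1][1] = -0.7891

-0.789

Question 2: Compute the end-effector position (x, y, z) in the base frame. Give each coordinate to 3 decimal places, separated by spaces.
-4.931 -1.294 1.811

after link 1: o_1 = (-4.3301, 2.5000, 2.0000)
after link 2: o_2 = (-5.8301, -0.0981, 5.0000)
after link 3: o_3 = (-3.2321, -1.5981, 9.0000)
after link 4: o_4 = (-2.5000, -4.3301, 5.5359)
after link 5: o_5 = (-5.5000, -2.5981, 3.5359)
after link 6: o_6 = (-4.9305, -1.2939, 1.8112)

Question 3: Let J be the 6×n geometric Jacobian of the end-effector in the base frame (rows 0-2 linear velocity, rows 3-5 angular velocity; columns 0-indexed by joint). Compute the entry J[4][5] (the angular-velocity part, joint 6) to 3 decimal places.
axis z_5 = (-0.7500,0.4330,-0.5000); lever o_n−o_5 = (0.5695,1.3042,-1.7247)
cross product → J_v[:, 5] = (-0.0947,-1.5783,-1.2247)
J_ω[:, 5] = z_5
entry J[4][5] = 0.4330

0.433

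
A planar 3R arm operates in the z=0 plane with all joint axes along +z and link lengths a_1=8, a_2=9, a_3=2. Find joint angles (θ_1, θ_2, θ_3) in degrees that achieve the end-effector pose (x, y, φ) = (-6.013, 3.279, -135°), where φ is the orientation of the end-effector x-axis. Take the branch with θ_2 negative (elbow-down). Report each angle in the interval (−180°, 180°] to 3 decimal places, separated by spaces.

wrist centre = target − a_3·(cos φ, sin φ) = (-4.5988, 4.6932)
cos θ_2 = (43.1751−8²−9²)/(2·8·9) = -0.7071; θ_2 = -135.0009° (elbow-down)
β = atan2(4.6932,-4.5988) = 134.4178°; ψ = atan2(-6.3639,1.6359) = -75.5833°
θ_1 = β − ψ = 210.0010°
θ_3 = φ − θ_1 − θ_2 = 149.9998° (wrapped to (-180°,180°])

-149.999 -135.001 150.000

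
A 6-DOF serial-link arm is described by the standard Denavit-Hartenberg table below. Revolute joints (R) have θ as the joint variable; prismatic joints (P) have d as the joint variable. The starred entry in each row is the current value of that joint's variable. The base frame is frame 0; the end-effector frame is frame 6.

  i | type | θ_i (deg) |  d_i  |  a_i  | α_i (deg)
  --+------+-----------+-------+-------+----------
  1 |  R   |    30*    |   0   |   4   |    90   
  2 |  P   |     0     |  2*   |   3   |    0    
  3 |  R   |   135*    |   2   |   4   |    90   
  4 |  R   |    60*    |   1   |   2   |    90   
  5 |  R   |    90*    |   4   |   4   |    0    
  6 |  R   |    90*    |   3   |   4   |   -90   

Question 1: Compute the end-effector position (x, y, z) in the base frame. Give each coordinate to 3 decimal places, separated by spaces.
2.959 3.131 9.943

after link 1: o_1 = (3.4641, 2.0000, 0.0000)
after link 2: o_2 = (7.0622, 1.7679, 0.0000)
after link 3: o_3 = (5.6127, -1.3783, 2.8284)
after link 4: o_4 = (6.4787, -2.8783, 4.2426)
after link 5: o_5 = (5.8069, -0.9568, 9.5206)
after link 6: o_6 = (2.9586, 3.1308, 9.9435)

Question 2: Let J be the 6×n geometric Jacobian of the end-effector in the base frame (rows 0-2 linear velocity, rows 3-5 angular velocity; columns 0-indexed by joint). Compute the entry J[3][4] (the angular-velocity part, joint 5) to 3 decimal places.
-0.780

axis z_4 = (-0.7803,0.1268,0.6124); lever o_n−o_4 = (-3.5201,6.0091,5.7008)
cross product → J_v[:, 4] = (-2.9568,2.2929,-4.2426)
J_ω[:, 4] = z_4
entry J[3][4] = -0.7803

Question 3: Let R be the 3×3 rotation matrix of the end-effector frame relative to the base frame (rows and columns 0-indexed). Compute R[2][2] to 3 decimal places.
End-effector z-axis (col 2 of R) = (-0.6124,-0.3536,-0.7071)
R[2][2] = -0.7071

-0.707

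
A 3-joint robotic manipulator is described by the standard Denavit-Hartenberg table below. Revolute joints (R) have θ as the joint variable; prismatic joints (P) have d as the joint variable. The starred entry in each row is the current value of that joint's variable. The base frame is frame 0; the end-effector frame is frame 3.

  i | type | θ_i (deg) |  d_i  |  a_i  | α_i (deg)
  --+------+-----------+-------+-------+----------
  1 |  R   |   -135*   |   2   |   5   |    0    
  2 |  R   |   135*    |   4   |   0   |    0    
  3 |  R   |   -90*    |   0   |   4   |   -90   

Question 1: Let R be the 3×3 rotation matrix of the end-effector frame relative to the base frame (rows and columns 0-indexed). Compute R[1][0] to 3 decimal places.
-1.000

End-effector x-axis (col 0 of R) = (0.0000,-1.0000,0.0000)
R[1][0] = -1.0000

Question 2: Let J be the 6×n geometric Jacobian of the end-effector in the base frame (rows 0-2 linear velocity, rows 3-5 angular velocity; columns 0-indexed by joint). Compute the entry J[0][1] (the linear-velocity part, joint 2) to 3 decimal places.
axis z_1 = (0.0000,0.0000,1.0000); lever o_n−o_1 = (0.0000,-4.0000,4.0000)
cross product → J_v[:, 1] = (4.0000,0.0000,-0.0000)
J_ω[:, 1] = z_1
entry J[0][1] = 4.0000

4.000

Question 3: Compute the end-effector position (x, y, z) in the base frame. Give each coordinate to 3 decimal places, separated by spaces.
after link 1: o_1 = (-3.5355, -3.5355, 2.0000)
after link 2: o_2 = (-3.5355, -3.5355, 6.0000)
after link 3: o_3 = (-3.5355, -7.5355, 6.0000)

-3.536 -7.536 6.000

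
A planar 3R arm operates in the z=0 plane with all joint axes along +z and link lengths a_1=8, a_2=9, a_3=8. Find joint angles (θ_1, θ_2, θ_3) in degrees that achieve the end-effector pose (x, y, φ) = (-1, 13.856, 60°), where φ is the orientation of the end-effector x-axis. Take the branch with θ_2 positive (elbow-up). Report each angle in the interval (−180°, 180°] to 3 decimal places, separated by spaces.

60.000 120.003 -120.003

wrist centre = target − a_3·(cos φ, sin φ) = (-5.0000, 6.9278)
cos θ_2 = (72.9944−8²−9²)/(2·8·9) = -0.5000; θ_2 = 120.0026° (elbow-up)
β = atan2(6.9278,-5.0000) = 125.8191°; ψ = atan2(7.7940,3.4996) = 65.8191°
θ_1 = β − ψ = 60.0000°
θ_3 = φ − θ_1 − θ_2 = -120.0026° (wrapped to (-180°,180°])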